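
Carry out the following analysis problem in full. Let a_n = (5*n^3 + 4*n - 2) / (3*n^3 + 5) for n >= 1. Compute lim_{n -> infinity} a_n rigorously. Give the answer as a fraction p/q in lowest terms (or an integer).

Divide numerator and denominator by n^3, the highest power:
numerator / n^3 = 5 + 4/n^2 - 2/n^3
denominator / n^3 = 3 + 5/n^3
As n -> infinity, all terms of the form c/n^k (k >= 1) tend to 0.
So numerator / n^3 -> 5 and denominator / n^3 -> 3.
Therefore lim a_n = 5/3.

5/3


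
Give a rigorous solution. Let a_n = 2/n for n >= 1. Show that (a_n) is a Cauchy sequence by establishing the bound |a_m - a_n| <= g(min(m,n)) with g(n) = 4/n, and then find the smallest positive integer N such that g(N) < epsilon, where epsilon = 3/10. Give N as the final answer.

For any m, n >= 1, by the triangle inequality:
|a_m - a_n| = |2/m - 2/n| <= 2*1/m + 2*1/n <= 4/min(m,n).
So g(n) = 4/n bounds the Cauchy difference. Since g(n) -> 0, (a_n) is Cauchy.
Now solve g(N) < 3/10: 4/N < 3/10 <=> N > 4 / (3/10) = 40/3.
The smallest integer strictly greater than 40/3 is N = 14.
Check: g(14) = 4/14 = 2/7 < 3/10; g(13) = 4/13 >= 3/10. So N = 14.

14


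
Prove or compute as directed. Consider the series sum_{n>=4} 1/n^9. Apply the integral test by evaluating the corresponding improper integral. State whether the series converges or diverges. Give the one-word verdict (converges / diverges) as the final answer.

Let f(x) = x^(-9). Then f is positive, continuous, and decreasing on [4, infinity), so the integral test applies.
Compute the improper integral int_{4}^infinity f(x) dx:
  antiderivative F(x) = -1/(8*x^8).
  As x -> infinity, F(x) -> 0 (since p = 9 > 1).
  So int = F(infinity) - F(4) = 0 - (-1/524288) = 1/524288.
  Finite, so by the integral test, the series converges.

converges


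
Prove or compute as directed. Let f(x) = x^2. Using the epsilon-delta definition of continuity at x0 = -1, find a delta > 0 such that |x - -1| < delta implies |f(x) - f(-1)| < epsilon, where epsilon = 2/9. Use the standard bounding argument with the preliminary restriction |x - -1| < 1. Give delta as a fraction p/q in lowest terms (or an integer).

Factor: |x^2 - (-1)^2| = |x - -1| * |x + -1|.
Impose |x - -1| < 1 first. Then |x + -1| = |(x - -1) + 2*(-1)| <= |x - -1| + 2*|-1| < 1 + 2 = 3.
So |x^2 - (-1)^2| < delta * 3.
We need delta * 3 <= 2/9, i.e. delta <= 2/9/3 = 2/27.
Since 2/27 < 1, this is tighter than 1; take delta = 2/27.
So delta = 2/27 works.

2/27


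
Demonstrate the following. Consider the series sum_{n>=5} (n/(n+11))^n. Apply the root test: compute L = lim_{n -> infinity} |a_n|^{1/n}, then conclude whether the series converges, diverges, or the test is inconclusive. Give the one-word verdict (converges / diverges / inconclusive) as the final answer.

Let a_n denote the general term. Form |a_n|^(1/n) and simplify:
|a_n|^(1/n) = n/(n + 11)
Take the limit as n -> infinity: L = 1.
Since L = 1, the root test is inconclusive. (In fact a_n = (n/(n+11))^n -> e^(-11) != 0, so the nth-term test shows divergence; but the root test itself gives no conclusion.)

inconclusive


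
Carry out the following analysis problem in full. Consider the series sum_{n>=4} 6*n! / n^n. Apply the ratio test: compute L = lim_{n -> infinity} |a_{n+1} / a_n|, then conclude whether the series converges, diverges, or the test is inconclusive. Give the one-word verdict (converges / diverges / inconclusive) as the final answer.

Let a_n denote the general term. Form the ratio a_{n+1}/a_n and simplify:
a_{n+1}/a_n = (n/(n + 1))^n
Take the limit as n -> infinity: L = exp(-1).
Since L = exp(-1) < 1, the ratio test implies the series converges.

converges


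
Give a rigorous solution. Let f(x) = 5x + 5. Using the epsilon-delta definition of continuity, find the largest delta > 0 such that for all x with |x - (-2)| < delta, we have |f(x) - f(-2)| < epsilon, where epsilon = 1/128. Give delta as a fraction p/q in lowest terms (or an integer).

We compute f(-2) = 5*(-2) + 5 = -5.
|f(x) - f(-2)| = |5x + 5 - (-5)| = |5(x - (-2))| = 5|x - (-2)|.
We need 5|x - (-2)| < 1/128, i.e. |x - (-2)| < 1/128 / 5 = 1/640.
So any delta <= 1/640 works. Conversely, if delta > 1/640, then x = -2 + 1/640 satisfies |x - (-2)| = 1/640 < delta but |f(x) - f(-2)| = 5 * 1/640 = 1/128, which is not < 1/128; so no larger delta works.
Hence the largest such delta is 1/640.

1/640


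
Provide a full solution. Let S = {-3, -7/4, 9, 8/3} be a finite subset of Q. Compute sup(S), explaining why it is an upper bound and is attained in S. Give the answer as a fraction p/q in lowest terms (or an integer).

S is finite, so sup(S) = max(S).
Sorted decreasing:
9, 8/3, -7/4, -3
The extremum is 9.
For every x in S, x <= 9. And 9 is in S, so it is attained.
Therefore sup(S) = 9.

9


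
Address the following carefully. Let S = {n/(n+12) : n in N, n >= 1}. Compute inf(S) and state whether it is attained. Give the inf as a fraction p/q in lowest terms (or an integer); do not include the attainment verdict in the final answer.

Analysis:
- Values: 1/13, 1/7, 1/5, 1/4, ... strictly increasing.
- Minimum is 1/13 (n=1); inf = 1/13 (attained).
- n/(n+12) = 1 - 12/(n+12) -> 1 from below as n -> infinity, and never equals 1.
- So sup = 1 (not attained).
Conclusion: inf(S) = 1/13, attained in S.

1/13


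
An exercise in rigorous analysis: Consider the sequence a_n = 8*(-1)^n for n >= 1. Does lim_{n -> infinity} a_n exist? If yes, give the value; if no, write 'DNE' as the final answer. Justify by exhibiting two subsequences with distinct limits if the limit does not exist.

Examine the behaviour of a_n along subsequences.
Even-n subsequence a_{2k} = 8 -> 8. Odd-n subsequence a_{2k+1} = -8 -> -8.
Since these two subsequential limits are 8 and -8, distinct, the full sequence cannot converge (a convergent sequence has all subsequences tending to the same limit). So lim a_n does not exist.

DNE


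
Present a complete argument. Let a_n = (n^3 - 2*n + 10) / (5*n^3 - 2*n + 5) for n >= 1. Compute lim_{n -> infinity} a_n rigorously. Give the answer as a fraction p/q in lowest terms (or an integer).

Divide numerator and denominator by n^3, the highest power:
numerator / n^3 = 1 - 2/n^2 + 10/n^3
denominator / n^3 = 5 - 2/n^2 + 5/n^3
As n -> infinity, all terms of the form c/n^k (k >= 1) tend to 0.
So numerator / n^3 -> 1 and denominator / n^3 -> 5.
Therefore lim a_n = 1/5.

1/5


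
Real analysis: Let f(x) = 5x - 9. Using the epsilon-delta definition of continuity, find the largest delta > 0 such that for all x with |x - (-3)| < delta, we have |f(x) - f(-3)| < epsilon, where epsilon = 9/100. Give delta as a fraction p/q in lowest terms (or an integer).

We compute f(-3) = 5*(-3) - 9 = -24.
|f(x) - f(-3)| = |5x - 9 - (-24)| = |5(x - (-3))| = 5|x - (-3)|.
We need 5|x - (-3)| < 9/100, i.e. |x - (-3)| < 9/100 / 5 = 9/500.
So any delta <= 9/500 works. Conversely, if delta > 9/500, then x = -3 + 9/500 satisfies |x - (-3)| = 9/500 < delta but |f(x) - f(-3)| = 5 * 9/500 = 9/100, which is not < 9/100; so no larger delta works.
Hence the largest such delta is 9/500.

9/500


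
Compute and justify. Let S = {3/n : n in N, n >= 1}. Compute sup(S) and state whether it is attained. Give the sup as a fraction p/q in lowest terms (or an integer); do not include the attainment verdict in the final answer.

Analysis:
- Values: 3, 3/2, 1, 3/4, ... strictly decreasing.
- The maximum is 3 (n=1); sup = 3 (attained).
- The set is bounded below by 0; 3/n -> 0 so 0 is the greatest lower bound.
- 0 is not in the set, so inf = 0 is not attained.
Conclusion: sup(S) = 3, attained in S.

3


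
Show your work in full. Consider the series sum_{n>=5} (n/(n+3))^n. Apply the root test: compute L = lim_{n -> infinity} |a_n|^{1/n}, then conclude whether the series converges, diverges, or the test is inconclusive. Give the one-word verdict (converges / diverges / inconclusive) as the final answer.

Let a_n denote the general term. Form |a_n|^(1/n) and simplify:
|a_n|^(1/n) = n/(n + 3)
Take the limit as n -> infinity: L = 1.
Since L = 1, the root test is inconclusive. (In fact a_n = (n/(n+3))^n -> e^(-3) != 0, so the nth-term test shows divergence; but the root test itself gives no conclusion.)

inconclusive


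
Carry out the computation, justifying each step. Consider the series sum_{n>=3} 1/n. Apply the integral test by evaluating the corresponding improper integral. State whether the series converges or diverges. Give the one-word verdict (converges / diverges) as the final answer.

Let f(x) = 1/x. Then f is positive, continuous, and decreasing on [3, infinity), so the integral test applies.
Compute the improper integral int_{3}^infinity f(x) dx:
  antiderivative F(x) = log(x).
  As x -> infinity, log(x) -> infinity.
  So int = infinity - log(3) = infinity. By the integral test, the series diverges.

diverges


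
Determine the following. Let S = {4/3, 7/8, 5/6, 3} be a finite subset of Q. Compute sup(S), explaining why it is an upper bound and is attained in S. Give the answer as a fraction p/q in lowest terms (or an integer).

S is finite, so sup(S) = max(S).
Sorted decreasing:
3, 4/3, 7/8, 5/6
The extremum is 3.
For every x in S, x <= 3. And 3 is in S, so it is attained.
Therefore sup(S) = 3.

3


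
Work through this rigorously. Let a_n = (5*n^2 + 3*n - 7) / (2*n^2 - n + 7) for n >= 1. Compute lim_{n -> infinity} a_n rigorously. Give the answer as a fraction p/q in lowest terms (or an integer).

Divide numerator and denominator by n^2, the highest power:
numerator / n^2 = 5 + 3/n - 7/n^2
denominator / n^2 = 2 - 1/n + 7/n^2
As n -> infinity, all terms of the form c/n^k (k >= 1) tend to 0.
So numerator / n^2 -> 5 and denominator / n^2 -> 2.
Therefore lim a_n = 5/2.

5/2


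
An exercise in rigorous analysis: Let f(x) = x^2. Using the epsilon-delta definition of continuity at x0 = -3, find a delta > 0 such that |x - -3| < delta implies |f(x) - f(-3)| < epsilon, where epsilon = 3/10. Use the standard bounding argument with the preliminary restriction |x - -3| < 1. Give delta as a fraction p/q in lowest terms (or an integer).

Factor: |x^2 - (-3)^2| = |x - -3| * |x + -3|.
Impose |x - -3| < 1 first. Then |x + -3| = |(x - -3) + 2*(-3)| <= |x - -3| + 2*|-3| < 1 + 6 = 7.
So |x^2 - (-3)^2| < delta * 7.
We need delta * 7 <= 3/10, i.e. delta <= 3/10/7 = 3/70.
Since 3/70 < 1, this is tighter than 1; take delta = 3/70.
So delta = 3/70 works.

3/70


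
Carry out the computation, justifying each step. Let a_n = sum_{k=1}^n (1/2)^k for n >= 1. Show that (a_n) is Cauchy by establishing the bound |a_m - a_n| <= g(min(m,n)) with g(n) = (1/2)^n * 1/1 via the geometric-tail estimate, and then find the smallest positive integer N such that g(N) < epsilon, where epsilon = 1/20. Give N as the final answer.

For m > n >= 1: |a_m - a_n| = sum_{k=n+1}^m (1/2)^k < sum_{k=n+1}^infinity (1/2)^k = (1/2)^(n+1) / (1 - 1/2) = (1/2)^n * (1/2) * (2/1) = (1/2)^n * 1/1.
So g(n) = (1/2)^n / 1. Since g(n) -> 0, (a_n) is Cauchy.
Now solve g(N) < 1/20: (1/2)^N / 1 < 1/20 <=> 2^N > 1 / (1 * 1/20) = 20.
Check powers of 2: 2^4 = 16 <= 20, 2^5 = 32 > 20.
So the smallest such N is 5. Check: g(5) = 1/(1 * 32) = 1/32 < 1/20.

5


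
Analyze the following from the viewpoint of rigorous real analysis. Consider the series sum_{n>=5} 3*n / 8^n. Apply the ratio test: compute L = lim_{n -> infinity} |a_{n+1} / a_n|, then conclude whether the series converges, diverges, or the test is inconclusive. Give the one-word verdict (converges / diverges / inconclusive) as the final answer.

Let a_n denote the general term. Form the ratio a_{n+1}/a_n and simplify:
a_{n+1}/a_n = (n + 1)/(8*n)
Take the limit as n -> infinity: L = 1/8.
Since L = 1/8 < 1, the ratio test implies the series converges.

converges


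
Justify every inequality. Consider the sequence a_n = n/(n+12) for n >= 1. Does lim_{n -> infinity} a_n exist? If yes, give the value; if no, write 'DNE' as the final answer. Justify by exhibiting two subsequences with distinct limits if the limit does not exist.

Examine the behaviour of a_n along subsequences.
Even-n subsequence a_{2k} = (2k)/(2k+12) -> 1. Odd-n subsequence a_{2k+1} = (2k+1)/(2k+13) -> 1. Both tend to 1, which suggests the limit is 1; verify directly.
|a_n - 1| = |n - (n+12)| / (n+12) = 12/(n+12) < 12/n for every n >= 1.
Given epsilon > 0, choose a positive integer N > 12/epsilon. Then for all n >= N, |a_n - 1| < 12/n <= 12/N < epsilon.
So by the definition of the limit, lim a_n exists and equals 1.

1


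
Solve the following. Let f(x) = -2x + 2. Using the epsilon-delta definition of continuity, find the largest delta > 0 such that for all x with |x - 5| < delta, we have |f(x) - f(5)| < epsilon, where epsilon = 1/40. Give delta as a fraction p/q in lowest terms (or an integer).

We compute f(5) = -2*(5) + 2 = -8.
|f(x) - f(5)| = |-2x + 2 - (-8)| = |-2(x - 5)| = 2|x - 5|.
We need 2|x - 5| < 1/40, i.e. |x - 5| < 1/40 / 2 = 1/80.
So any delta <= 1/80 works. Conversely, if delta > 1/80, then x = 5 + 1/80 satisfies |x - 5| = 1/80 < delta but |f(x) - f(5)| = 2 * 1/80 = 1/40, which is not < 1/40; so no larger delta works.
Hence the largest such delta is 1/80.

1/80


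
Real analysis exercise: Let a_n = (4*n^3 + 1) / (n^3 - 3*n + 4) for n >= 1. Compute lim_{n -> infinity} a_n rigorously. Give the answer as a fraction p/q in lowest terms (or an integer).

Divide numerator and denominator by n^3, the highest power:
numerator / n^3 = 4 + n^(-3)
denominator / n^3 = 1 - 3/n^2 + 4/n^3
As n -> infinity, all terms of the form c/n^k (k >= 1) tend to 0.
So numerator / n^3 -> 4 and denominator / n^3 -> 1.
Therefore lim a_n = 4.

4


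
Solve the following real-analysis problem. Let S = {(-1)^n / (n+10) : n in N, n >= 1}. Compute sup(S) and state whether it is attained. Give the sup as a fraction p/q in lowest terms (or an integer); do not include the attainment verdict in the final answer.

Analysis:
- Values: -1/11, 1/12, -1/13, 1/14, -1/15, ...
- Positive terms (even n): 1/(2+10), 1/(4+10), ... decreasing -> max = 1/12 (n=2).
- Negative terms (odd n): -1/(1+10), -1/(3+10), ... increasing -> min = -1/11 (n=1).
- So sup = 1/12 (attained at n=2); inf = -1/11 (attained at n=1).
Conclusion: sup(S) = 1/12, attained in S.

1/12


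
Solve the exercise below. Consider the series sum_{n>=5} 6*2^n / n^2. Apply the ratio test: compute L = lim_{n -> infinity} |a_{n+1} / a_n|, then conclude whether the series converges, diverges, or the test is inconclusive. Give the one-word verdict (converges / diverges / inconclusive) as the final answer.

Let a_n denote the general term. Form the ratio a_{n+1}/a_n and simplify:
a_{n+1}/a_n = 2*n^2/(n + 1)^2
Take the limit as n -> infinity: L = 2.
Since L = 2 > 1 (or L = infinity), the ratio test implies the series diverges.

diverges


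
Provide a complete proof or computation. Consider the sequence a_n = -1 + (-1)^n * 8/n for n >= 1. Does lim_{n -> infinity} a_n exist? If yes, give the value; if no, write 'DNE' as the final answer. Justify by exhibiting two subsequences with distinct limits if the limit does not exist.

Examine the behaviour of a_n along subsequences.
Even-n subsequence a_{2k} = -1 + 8/(2k) -> -1. Odd-n subsequence a_{2k+1} = -1 - 8/(2k+1) -> -1. Both tend to -1, which suggests the limit is -1; verify directly.
|a_n - (-1)| = |(-1)^n * 8/n| = 8/n for every n >= 1.
Given epsilon > 0, choose a positive integer N > 8/epsilon. Then for all n >= N, |a_n - (-1)| = 8/n <= 8/N < epsilon.
So by the definition of the limit, lim a_n exists and equals -1.

-1


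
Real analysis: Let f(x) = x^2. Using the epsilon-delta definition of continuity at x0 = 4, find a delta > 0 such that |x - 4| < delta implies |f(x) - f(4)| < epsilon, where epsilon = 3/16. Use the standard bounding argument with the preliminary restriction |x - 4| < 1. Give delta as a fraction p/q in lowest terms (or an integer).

Factor: |x^2 - (4)^2| = |x - 4| * |x + 4|.
Impose |x - 4| < 1 first. Then |x + 4| = |(x - 4) + 2*(4)| <= |x - 4| + 2*|4| < 1 + 8 = 9.
So |x^2 - (4)^2| < delta * 9.
We need delta * 9 <= 3/16, i.e. delta <= 3/16/9 = 1/48.
Since 1/48 < 1, this is tighter than 1; take delta = 1/48.
So delta = 1/48 works.

1/48


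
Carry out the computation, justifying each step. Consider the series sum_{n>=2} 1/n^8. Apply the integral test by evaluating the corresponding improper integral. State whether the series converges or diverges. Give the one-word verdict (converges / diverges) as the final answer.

Let f(x) = x^(-8). Then f is positive, continuous, and decreasing on [2, infinity), so the integral test applies.
Compute the improper integral int_{2}^infinity f(x) dx:
  antiderivative F(x) = -1/(7*x^7).
  As x -> infinity, F(x) -> 0 (since p = 8 > 1).
  So int = F(infinity) - F(2) = 0 - (-1/896) = 1/896.
  Finite, so by the integral test, the series converges.

converges


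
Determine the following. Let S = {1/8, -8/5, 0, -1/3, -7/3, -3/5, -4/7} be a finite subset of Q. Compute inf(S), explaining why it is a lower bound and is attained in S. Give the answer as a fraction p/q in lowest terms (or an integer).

S is finite, so inf(S) = min(S).
Sorted increasing:
-7/3, -8/5, -3/5, -4/7, -1/3, 0, 1/8
The extremum is -7/3.
For every x in S, x >= -7/3. And -7/3 is in S, so it is attained.
Therefore inf(S) = -7/3.

-7/3


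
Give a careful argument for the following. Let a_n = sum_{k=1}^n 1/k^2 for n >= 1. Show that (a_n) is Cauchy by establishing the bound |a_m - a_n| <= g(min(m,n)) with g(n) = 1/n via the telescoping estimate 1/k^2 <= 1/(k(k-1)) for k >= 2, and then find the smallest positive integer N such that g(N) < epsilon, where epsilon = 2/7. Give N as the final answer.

For m > n >= 1: |a_m - a_n| = sum_{k=n+1}^m 1/k^2.
Use 1/k^2 <= 1/(k(k-1)) = 1/(k-1) - 1/k for k >= 2:
sum_{k=n+1}^m 1/k^2 <= sum_{k=n+1}^m (1/(k-1) - 1/k) = 1/n - 1/m <= 1/n.
By symmetry the same bound holds with n,m swapped, so |a_m - a_n| <= 1/min(m,n) = g(min(m,n)). Since g(n) -> 0, (a_n) is Cauchy.
Now solve g(N) < 2/7: 1/N < 2/7 <=> N > 1/(2/7) = 7/2.
The smallest integer strictly greater than 7/2 is N = 4.
Check: g(4) = 1/4 < 2/7; g(3) = 1/3 >= 2/7. So N = 4.

4


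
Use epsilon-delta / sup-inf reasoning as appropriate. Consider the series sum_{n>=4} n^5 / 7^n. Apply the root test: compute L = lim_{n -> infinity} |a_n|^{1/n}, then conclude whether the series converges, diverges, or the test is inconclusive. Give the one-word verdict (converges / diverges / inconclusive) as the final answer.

Let a_n denote the general term. Form |a_n|^(1/n) and simplify:
|a_n|^(1/n) = n^(5/n)/7
Take the limit as n -> infinity: L = 1/7.
Since L = 1/7 < 1, the root test implies convergence.

converges


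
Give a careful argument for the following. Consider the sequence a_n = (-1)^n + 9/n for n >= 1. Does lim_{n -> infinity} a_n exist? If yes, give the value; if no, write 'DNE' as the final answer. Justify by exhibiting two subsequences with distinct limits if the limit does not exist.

Examine the behaviour of a_n along subsequences.
a_{2k} = 1 + 9/(2k) -> 1. a_{2k+1} = -1 + 9/(2k+1) -> -1.
Since these two subsequential limits are 1 and -1, distinct, the full sequence cannot converge (a convergent sequence has all subsequences tending to the same limit). So lim a_n does not exist.

DNE


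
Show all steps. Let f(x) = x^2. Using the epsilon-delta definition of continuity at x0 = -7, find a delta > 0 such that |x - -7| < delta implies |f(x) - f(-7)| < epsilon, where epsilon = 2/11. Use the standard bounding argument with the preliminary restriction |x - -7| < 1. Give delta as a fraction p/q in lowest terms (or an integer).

Factor: |x^2 - (-7)^2| = |x - -7| * |x + -7|.
Impose |x - -7| < 1 first. Then |x + -7| = |(x - -7) + 2*(-7)| <= |x - -7| + 2*|-7| < 1 + 14 = 15.
So |x^2 - (-7)^2| < delta * 15.
We need delta * 15 <= 2/11, i.e. delta <= 2/11/15 = 2/165.
Since 2/165 < 1, this is tighter than 1; take delta = 2/165.
So delta = 2/165 works.

2/165


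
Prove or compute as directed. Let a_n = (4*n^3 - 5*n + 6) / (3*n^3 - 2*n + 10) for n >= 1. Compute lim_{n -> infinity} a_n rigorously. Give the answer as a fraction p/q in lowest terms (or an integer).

Divide numerator and denominator by n^3, the highest power:
numerator / n^3 = 4 - 5/n^2 + 6/n^3
denominator / n^3 = 3 - 2/n^2 + 10/n^3
As n -> infinity, all terms of the form c/n^k (k >= 1) tend to 0.
So numerator / n^3 -> 4 and denominator / n^3 -> 3.
Therefore lim a_n = 4/3.

4/3


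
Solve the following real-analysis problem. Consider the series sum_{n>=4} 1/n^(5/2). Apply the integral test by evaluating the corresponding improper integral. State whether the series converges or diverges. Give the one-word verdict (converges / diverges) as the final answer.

Let f(x) = x^(-5/2). Then f is positive, continuous, and decreasing on [4, infinity), so the integral test applies.
Compute the improper integral int_{4}^infinity f(x) dx:
  antiderivative F(x) = -2/(3*x^(3/2)).
  As x -> infinity, F(x) -> 0 (since p = 5/2 > 1).
  So int = F(infinity) - F(4) = 0 - (-1/12) = 1/12.
  Finite, so by the integral test, the series converges.

converges


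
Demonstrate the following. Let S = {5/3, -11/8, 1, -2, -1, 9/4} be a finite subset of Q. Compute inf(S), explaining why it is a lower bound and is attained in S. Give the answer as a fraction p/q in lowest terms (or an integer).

S is finite, so inf(S) = min(S).
Sorted increasing:
-2, -11/8, -1, 1, 5/3, 9/4
The extremum is -2.
For every x in S, x >= -2. And -2 is in S, so it is attained.
Therefore inf(S) = -2.

-2


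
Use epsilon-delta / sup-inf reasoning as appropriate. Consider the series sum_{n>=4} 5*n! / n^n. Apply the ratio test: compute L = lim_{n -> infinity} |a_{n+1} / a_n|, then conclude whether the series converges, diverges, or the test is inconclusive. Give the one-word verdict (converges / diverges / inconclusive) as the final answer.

Let a_n denote the general term. Form the ratio a_{n+1}/a_n and simplify:
a_{n+1}/a_n = (n/(n + 1))^n
Take the limit as n -> infinity: L = exp(-1).
Since L = exp(-1) < 1, the ratio test implies the series converges.

converges


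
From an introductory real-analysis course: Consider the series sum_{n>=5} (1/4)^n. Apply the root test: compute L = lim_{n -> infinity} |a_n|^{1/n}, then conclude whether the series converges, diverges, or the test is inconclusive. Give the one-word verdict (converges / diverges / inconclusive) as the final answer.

Let a_n denote the general term. Form |a_n|^(1/n) and simplify:
|a_n|^(1/n) = 1/4
Take the limit as n -> infinity: L = 1/4.
Since L = 1/4 < 1, the root test implies convergence.

converges


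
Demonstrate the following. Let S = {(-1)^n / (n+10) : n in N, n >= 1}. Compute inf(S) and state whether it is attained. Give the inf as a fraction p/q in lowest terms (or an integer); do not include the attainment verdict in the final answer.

Analysis:
- Values: -1/11, 1/12, -1/13, 1/14, -1/15, ...
- Positive terms (even n): 1/(2+10), 1/(4+10), ... decreasing -> max = 1/12 (n=2).
- Negative terms (odd n): -1/(1+10), -1/(3+10), ... increasing -> min = -1/11 (n=1).
- So sup = 1/12 (attained at n=2); inf = -1/11 (attained at n=1).
Conclusion: inf(S) = -1/11, attained in S.

-1/11


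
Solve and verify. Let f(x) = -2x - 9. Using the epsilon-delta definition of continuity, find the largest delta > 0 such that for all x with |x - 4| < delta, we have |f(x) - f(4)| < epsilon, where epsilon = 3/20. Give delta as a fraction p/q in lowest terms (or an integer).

We compute f(4) = -2*(4) - 9 = -17.
|f(x) - f(4)| = |-2x - 9 - (-17)| = |-2(x - 4)| = 2|x - 4|.
We need 2|x - 4| < 3/20, i.e. |x - 4| < 3/20 / 2 = 3/40.
So any delta <= 3/40 works. Conversely, if delta > 3/40, then x = 4 + 3/40 satisfies |x - 4| = 3/40 < delta but |f(x) - f(4)| = 2 * 3/40 = 3/20, which is not < 3/20; so no larger delta works.
Hence the largest such delta is 3/40.

3/40


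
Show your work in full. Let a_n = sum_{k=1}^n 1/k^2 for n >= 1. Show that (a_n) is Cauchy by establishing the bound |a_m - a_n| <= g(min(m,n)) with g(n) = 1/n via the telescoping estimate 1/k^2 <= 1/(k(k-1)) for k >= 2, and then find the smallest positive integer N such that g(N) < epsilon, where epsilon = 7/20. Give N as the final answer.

For m > n >= 1: |a_m - a_n| = sum_{k=n+1}^m 1/k^2.
Use 1/k^2 <= 1/(k(k-1)) = 1/(k-1) - 1/k for k >= 2:
sum_{k=n+1}^m 1/k^2 <= sum_{k=n+1}^m (1/(k-1) - 1/k) = 1/n - 1/m <= 1/n.
By symmetry the same bound holds with n,m swapped, so |a_m - a_n| <= 1/min(m,n) = g(min(m,n)). Since g(n) -> 0, (a_n) is Cauchy.
Now solve g(N) < 7/20: 1/N < 7/20 <=> N > 1/(7/20) = 20/7.
The smallest integer strictly greater than 20/7 is N = 3.
Check: g(3) = 1/3 < 7/20; g(2) = 1/2 >= 7/20. So N = 3.

3


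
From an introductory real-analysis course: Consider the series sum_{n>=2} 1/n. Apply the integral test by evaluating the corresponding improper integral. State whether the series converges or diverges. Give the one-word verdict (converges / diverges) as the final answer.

Let f(x) = 1/x. Then f is positive, continuous, and decreasing on [2, infinity), so the integral test applies.
Compute the improper integral int_{2}^infinity f(x) dx:
  antiderivative F(x) = log(x).
  As x -> infinity, log(x) -> infinity.
  So int = infinity - log(2) = infinity. By the integral test, the series diverges.

diverges


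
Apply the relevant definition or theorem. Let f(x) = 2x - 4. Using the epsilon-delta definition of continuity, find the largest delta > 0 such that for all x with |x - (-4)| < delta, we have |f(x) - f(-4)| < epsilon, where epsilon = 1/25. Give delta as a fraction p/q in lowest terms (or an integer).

We compute f(-4) = 2*(-4) - 4 = -12.
|f(x) - f(-4)| = |2x - 4 - (-12)| = |2(x - (-4))| = 2|x - (-4)|.
We need 2|x - (-4)| < 1/25, i.e. |x - (-4)| < 1/25 / 2 = 1/50.
So any delta <= 1/50 works. Conversely, if delta > 1/50, then x = -4 + 1/50 satisfies |x - (-4)| = 1/50 < delta but |f(x) - f(-4)| = 2 * 1/50 = 1/25, which is not < 1/25; so no larger delta works.
Hence the largest such delta is 1/50.

1/50


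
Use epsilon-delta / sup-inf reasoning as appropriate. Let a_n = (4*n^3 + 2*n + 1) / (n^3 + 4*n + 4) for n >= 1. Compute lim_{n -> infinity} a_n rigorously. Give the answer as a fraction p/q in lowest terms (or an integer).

Divide numerator and denominator by n^3, the highest power:
numerator / n^3 = 4 + 2/n^2 + n^(-3)
denominator / n^3 = 1 + 4/n^2 + 4/n^3
As n -> infinity, all terms of the form c/n^k (k >= 1) tend to 0.
So numerator / n^3 -> 4 and denominator / n^3 -> 1.
Therefore lim a_n = 4.

4


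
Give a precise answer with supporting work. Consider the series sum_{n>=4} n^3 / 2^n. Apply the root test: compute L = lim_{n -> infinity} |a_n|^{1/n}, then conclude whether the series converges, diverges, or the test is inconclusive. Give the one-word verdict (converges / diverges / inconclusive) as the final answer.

Let a_n denote the general term. Form |a_n|^(1/n) and simplify:
|a_n|^(1/n) = n^(3/n)/2
Take the limit as n -> infinity: L = 1/2.
Since L = 1/2 < 1, the root test implies convergence.

converges


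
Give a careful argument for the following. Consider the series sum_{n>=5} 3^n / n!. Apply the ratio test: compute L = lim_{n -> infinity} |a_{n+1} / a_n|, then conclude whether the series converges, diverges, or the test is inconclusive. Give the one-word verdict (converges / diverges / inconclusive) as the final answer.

Let a_n denote the general term. Form the ratio a_{n+1}/a_n and simplify:
a_{n+1}/a_n = 3/(n + 1)
Take the limit as n -> infinity: L = 0.
Since L = 0 < 1, the ratio test implies the series converges.

converges


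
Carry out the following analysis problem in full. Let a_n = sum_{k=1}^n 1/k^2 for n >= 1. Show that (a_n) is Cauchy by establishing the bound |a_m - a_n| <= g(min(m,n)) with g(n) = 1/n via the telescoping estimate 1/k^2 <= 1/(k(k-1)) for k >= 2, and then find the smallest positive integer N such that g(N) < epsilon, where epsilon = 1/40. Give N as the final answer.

For m > n >= 1: |a_m - a_n| = sum_{k=n+1}^m 1/k^2.
Use 1/k^2 <= 1/(k(k-1)) = 1/(k-1) - 1/k for k >= 2:
sum_{k=n+1}^m 1/k^2 <= sum_{k=n+1}^m (1/(k-1) - 1/k) = 1/n - 1/m <= 1/n.
By symmetry the same bound holds with n,m swapped, so |a_m - a_n| <= 1/min(m,n) = g(min(m,n)). Since g(n) -> 0, (a_n) is Cauchy.
Now solve g(N) < 1/40: 1/N < 1/40 <=> N > 1/(1/40) = 40.
The smallest integer strictly greater than 40 is N = 41.
Check: g(41) = 1/41 < 1/40; g(40) = 1/40 >= 1/40. So N = 41.

41


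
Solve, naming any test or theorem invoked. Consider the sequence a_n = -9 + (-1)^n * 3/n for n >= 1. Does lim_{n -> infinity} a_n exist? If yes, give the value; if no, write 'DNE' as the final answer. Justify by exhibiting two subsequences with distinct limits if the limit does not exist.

Examine the behaviour of a_n along subsequences.
Even-n subsequence a_{2k} = -9 + 3/(2k) -> -9. Odd-n subsequence a_{2k+1} = -9 - 3/(2k+1) -> -9. Both tend to -9, which suggests the limit is -9; verify directly.
|a_n - (-9)| = |(-1)^n * 3/n| = 3/n for every n >= 1.
Given epsilon > 0, choose a positive integer N > 3/epsilon. Then for all n >= N, |a_n - (-9)| = 3/n <= 3/N < epsilon.
So by the definition of the limit, lim a_n exists and equals -9.

-9


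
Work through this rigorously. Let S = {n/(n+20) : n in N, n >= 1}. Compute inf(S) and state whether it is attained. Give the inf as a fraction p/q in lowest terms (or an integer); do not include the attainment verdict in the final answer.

Analysis:
- Values: 1/21, 1/11, 3/23, 1/6, ... strictly increasing.
- Minimum is 1/21 (n=1); inf = 1/21 (attained).
- n/(n+20) = 1 - 20/(n+20) -> 1 from below as n -> infinity, and never equals 1.
- So sup = 1 (not attained).
Conclusion: inf(S) = 1/21, attained in S.

1/21


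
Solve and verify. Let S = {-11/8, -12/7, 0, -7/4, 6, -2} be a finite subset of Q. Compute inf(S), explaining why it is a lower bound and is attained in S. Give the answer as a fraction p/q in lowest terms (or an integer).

S is finite, so inf(S) = min(S).
Sorted increasing:
-2, -7/4, -12/7, -11/8, 0, 6
The extremum is -2.
For every x in S, x >= -2. And -2 is in S, so it is attained.
Therefore inf(S) = -2.

-2


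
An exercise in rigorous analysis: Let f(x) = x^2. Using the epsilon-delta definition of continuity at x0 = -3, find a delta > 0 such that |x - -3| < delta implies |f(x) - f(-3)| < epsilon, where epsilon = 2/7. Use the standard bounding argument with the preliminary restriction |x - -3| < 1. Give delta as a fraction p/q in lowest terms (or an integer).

Factor: |x^2 - (-3)^2| = |x - -3| * |x + -3|.
Impose |x - -3| < 1 first. Then |x + -3| = |(x - -3) + 2*(-3)| <= |x - -3| + 2*|-3| < 1 + 6 = 7.
So |x^2 - (-3)^2| < delta * 7.
We need delta * 7 <= 2/7, i.e. delta <= 2/7/7 = 2/49.
Since 2/49 < 1, this is tighter than 1; take delta = 2/49.
So delta = 2/49 works.

2/49


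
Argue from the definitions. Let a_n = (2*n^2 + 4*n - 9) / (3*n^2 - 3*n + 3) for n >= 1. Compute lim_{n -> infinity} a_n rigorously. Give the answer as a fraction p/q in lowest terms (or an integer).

Divide numerator and denominator by n^2, the highest power:
numerator / n^2 = 2 + 4/n - 9/n^2
denominator / n^2 = 3 - 3/n + 3/n^2
As n -> infinity, all terms of the form c/n^k (k >= 1) tend to 0.
So numerator / n^2 -> 2 and denominator / n^2 -> 3.
Therefore lim a_n = 2/3.

2/3


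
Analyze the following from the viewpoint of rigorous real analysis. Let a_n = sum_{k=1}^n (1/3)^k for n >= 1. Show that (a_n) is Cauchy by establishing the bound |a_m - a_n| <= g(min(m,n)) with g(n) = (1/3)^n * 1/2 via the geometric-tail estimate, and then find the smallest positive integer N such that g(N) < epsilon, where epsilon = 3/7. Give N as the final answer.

For m > n >= 1: |a_m - a_n| = sum_{k=n+1}^m (1/3)^k < sum_{k=n+1}^infinity (1/3)^k = (1/3)^(n+1) / (1 - 1/3) = (1/3)^n * (1/3) * (3/2) = (1/3)^n * 1/2.
So g(n) = (1/3)^n / 2. Since g(n) -> 0, (a_n) is Cauchy.
Now solve g(N) < 3/7: (1/3)^N / 2 < 3/7 <=> 3^N > 1 / (2 * 3/7) = 7/6.
Check powers of 3: 3^0 = 1 <= 7/6, 3^1 = 3 > 7/6.
So the smallest such N is 1. Check: g(1) = 1/(2 * 3) = 1/6 < 3/7.

1


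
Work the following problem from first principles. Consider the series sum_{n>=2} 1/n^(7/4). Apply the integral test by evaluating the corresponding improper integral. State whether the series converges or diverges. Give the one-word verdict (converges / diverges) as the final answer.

Let f(x) = x^(-7/4). Then f is positive, continuous, and decreasing on [2, infinity), so the integral test applies.
Compute the improper integral int_{2}^infinity f(x) dx:
  antiderivative F(x) = -4/(3*x^(3/4)).
  As x -> infinity, F(x) -> 0 (since p = 7/4 > 1).
  So int = F(infinity) - F(2) = 0 - (-2*2^(1/4)/3) = 2*2^(1/4)/3.
  Finite, so by the integral test, the series converges.

converges


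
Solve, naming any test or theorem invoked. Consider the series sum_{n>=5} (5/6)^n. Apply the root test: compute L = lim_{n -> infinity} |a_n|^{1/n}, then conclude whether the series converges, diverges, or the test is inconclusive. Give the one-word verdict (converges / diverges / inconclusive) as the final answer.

Let a_n denote the general term. Form |a_n|^(1/n) and simplify:
|a_n|^(1/n) = 5/6
Take the limit as n -> infinity: L = 5/6.
Since L = 5/6 < 1, the root test implies convergence.

converges


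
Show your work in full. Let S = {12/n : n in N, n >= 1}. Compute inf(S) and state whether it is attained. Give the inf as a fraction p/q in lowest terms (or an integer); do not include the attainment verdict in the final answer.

Analysis:
- Values: 12, 6, 4, 3, ... strictly decreasing.
- The maximum is 12 (n=1); sup = 12 (attained).
- The set is bounded below by 0; 12/n -> 0 so 0 is the greatest lower bound.
- 0 is not in the set, so inf = 0 is not attained.
Conclusion: inf(S) = 0, not attained in S.

0


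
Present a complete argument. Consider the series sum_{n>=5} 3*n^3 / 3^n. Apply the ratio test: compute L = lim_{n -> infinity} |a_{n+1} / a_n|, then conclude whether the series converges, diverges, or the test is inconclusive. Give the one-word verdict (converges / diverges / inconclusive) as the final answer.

Let a_n denote the general term. Form the ratio a_{n+1}/a_n and simplify:
a_{n+1}/a_n = (n + 1)^3/(3*n^3)
Take the limit as n -> infinity: L = 1/3.
Since L = 1/3 < 1, the ratio test implies the series converges.

converges


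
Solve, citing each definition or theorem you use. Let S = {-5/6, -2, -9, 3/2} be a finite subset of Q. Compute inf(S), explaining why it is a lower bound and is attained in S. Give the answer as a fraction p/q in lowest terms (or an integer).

S is finite, so inf(S) = min(S).
Sorted increasing:
-9, -2, -5/6, 3/2
The extremum is -9.
For every x in S, x >= -9. And -9 is in S, so it is attained.
Therefore inf(S) = -9.

-9


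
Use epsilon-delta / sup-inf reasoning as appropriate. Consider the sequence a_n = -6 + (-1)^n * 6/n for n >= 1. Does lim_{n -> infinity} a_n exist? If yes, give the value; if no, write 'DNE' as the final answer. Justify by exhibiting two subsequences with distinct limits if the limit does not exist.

Examine the behaviour of a_n along subsequences.
Even-n subsequence a_{2k} = -6 + 6/(2k) -> -6. Odd-n subsequence a_{2k+1} = -6 - 6/(2k+1) -> -6. Both tend to -6, which suggests the limit is -6; verify directly.
|a_n - (-6)| = |(-1)^n * 6/n| = 6/n for every n >= 1.
Given epsilon > 0, choose a positive integer N > 6/epsilon. Then for all n >= N, |a_n - (-6)| = 6/n <= 6/N < epsilon.
So by the definition of the limit, lim a_n exists and equals -6.

-6


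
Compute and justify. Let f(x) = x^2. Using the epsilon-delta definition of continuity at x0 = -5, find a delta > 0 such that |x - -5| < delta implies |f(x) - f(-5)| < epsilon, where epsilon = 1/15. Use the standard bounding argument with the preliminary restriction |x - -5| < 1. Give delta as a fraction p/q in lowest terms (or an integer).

Factor: |x^2 - (-5)^2| = |x - -5| * |x + -5|.
Impose |x - -5| < 1 first. Then |x + -5| = |(x - -5) + 2*(-5)| <= |x - -5| + 2*|-5| < 1 + 10 = 11.
So |x^2 - (-5)^2| < delta * 11.
We need delta * 11 <= 1/15, i.e. delta <= 1/15/11 = 1/165.
Since 1/165 < 1, this is tighter than 1; take delta = 1/165.
So delta = 1/165 works.

1/165


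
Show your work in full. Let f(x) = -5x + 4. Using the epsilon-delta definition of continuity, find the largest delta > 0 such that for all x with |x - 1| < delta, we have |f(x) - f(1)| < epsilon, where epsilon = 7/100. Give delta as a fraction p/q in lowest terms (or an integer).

We compute f(1) = -5*(1) + 4 = -1.
|f(x) - f(1)| = |-5x + 4 - (-1)| = |-5(x - 1)| = 5|x - 1|.
We need 5|x - 1| < 7/100, i.e. |x - 1| < 7/100 / 5 = 7/500.
So any delta <= 7/500 works. Conversely, if delta > 7/500, then x = 1 + 7/500 satisfies |x - 1| = 7/500 < delta but |f(x) - f(1)| = 5 * 7/500 = 7/100, which is not < 7/100; so no larger delta works.
Hence the largest such delta is 7/500.

7/500


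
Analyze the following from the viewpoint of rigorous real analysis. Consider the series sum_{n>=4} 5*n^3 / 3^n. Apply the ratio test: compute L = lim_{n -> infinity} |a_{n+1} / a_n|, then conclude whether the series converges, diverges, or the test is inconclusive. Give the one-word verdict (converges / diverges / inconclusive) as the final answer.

Let a_n denote the general term. Form the ratio a_{n+1}/a_n and simplify:
a_{n+1}/a_n = (n + 1)^3/(3*n^3)
Take the limit as n -> infinity: L = 1/3.
Since L = 1/3 < 1, the ratio test implies the series converges.

converges


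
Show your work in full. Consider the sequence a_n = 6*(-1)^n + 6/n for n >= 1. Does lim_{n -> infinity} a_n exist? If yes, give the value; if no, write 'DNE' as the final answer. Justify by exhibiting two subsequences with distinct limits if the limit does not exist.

Examine the behaviour of a_n along subsequences.
a_{2k} = 6 + 6/(2k) -> 6. a_{2k+1} = -6 + 6/(2k+1) -> -6.
Since these two subsequential limits are 6 and -6, distinct, the full sequence cannot converge (a convergent sequence has all subsequences tending to the same limit). So lim a_n does not exist.

DNE


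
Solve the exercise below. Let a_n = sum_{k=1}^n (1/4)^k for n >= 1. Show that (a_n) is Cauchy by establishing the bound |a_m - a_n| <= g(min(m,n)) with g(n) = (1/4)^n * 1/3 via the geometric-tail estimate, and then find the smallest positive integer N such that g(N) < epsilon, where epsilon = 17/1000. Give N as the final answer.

For m > n >= 1: |a_m - a_n| = sum_{k=n+1}^m (1/4)^k < sum_{k=n+1}^infinity (1/4)^k = (1/4)^(n+1) / (1 - 1/4) = (1/4)^n * (1/4) * (4/3) = (1/4)^n * 1/3.
So g(n) = (1/4)^n / 3. Since g(n) -> 0, (a_n) is Cauchy.
Now solve g(N) < 17/1000: (1/4)^N / 3 < 17/1000 <=> 4^N > 1 / (3 * 17/1000) = 1000/51.
Check powers of 4: 4^2 = 16 <= 1000/51, 4^3 = 64 > 1000/51.
So the smallest such N is 3. Check: g(3) = 1/(3 * 64) = 1/192 < 17/1000.

3


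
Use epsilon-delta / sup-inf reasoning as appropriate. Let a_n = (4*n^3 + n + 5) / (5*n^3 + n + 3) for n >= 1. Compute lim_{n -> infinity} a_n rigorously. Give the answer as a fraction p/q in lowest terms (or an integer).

Divide numerator and denominator by n^3, the highest power:
numerator / n^3 = 4 + n^(-2) + 5/n^3
denominator / n^3 = 5 + n^(-2) + 3/n^3
As n -> infinity, all terms of the form c/n^k (k >= 1) tend to 0.
So numerator / n^3 -> 4 and denominator / n^3 -> 5.
Therefore lim a_n = 4/5.

4/5


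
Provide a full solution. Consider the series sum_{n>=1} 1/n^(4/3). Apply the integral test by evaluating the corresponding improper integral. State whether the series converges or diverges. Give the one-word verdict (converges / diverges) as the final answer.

Let f(x) = x^(-4/3). Then f is positive, continuous, and decreasing on [1, infinity), so the integral test applies.
Compute the improper integral int_{1}^infinity f(x) dx:
  antiderivative F(x) = -3/x^(1/3).
  As x -> infinity, F(x) -> 0 (since p = 4/3 > 1).
  So int = F(infinity) - F(1) = 0 - (-3) = 3.
  Finite, so by the integral test, the series converges.

converges


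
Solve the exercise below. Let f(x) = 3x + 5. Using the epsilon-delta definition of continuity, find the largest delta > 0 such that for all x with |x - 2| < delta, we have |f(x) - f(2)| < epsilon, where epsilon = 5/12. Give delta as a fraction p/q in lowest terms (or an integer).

We compute f(2) = 3*(2) + 5 = 11.
|f(x) - f(2)| = |3x + 5 - (11)| = |3(x - 2)| = 3|x - 2|.
We need 3|x - 2| < 5/12, i.e. |x - 2| < 5/12 / 3 = 5/36.
So any delta <= 5/36 works. Conversely, if delta > 5/36, then x = 2 + 5/36 satisfies |x - 2| = 5/36 < delta but |f(x) - f(2)| = 3 * 5/36 = 5/12, which is not < 5/12; so no larger delta works.
Hence the largest such delta is 5/36.

5/36
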